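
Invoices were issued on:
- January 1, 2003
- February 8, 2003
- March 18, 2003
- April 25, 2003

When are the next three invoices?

Gaps between consecutive events: 38, 38, 38 days — a constant 38-day interval.
April 25, 2003 + 38 days = June 2, 2003.
June 2, 2003 + 38 days = July 10, 2003.
July 10, 2003 + 38 days = August 17, 2003.

June 2, 2003; July 10, 2003; August 17, 2003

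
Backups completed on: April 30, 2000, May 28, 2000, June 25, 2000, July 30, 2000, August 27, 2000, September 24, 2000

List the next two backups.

October 29, 2000; November 26, 2000

All Sundays; the gaps (28, 28, 35, 28, 28) vary with month length.
This is the last Sunday of each month.
October 2000 ends with Sunday October 29, 2000.
November 2000 ends with Sunday November 26, 2000.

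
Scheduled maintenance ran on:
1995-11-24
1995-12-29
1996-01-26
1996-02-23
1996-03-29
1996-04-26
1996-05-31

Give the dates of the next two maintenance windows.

1996-06-28, 1996-07-26

These are Fridays with 35, 28, 28, 35, 28, 35-day gaps.
Each is the final Friday of its month — 1995-12-29 is past the 28th, so '4th Friday' doesn't fit.
June 1996 ends with Friday 1996-06-28.
Last Friday of July 1996: 1996-07-26.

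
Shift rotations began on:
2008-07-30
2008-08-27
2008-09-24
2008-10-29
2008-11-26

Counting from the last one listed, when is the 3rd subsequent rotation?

Every date is a Wednesday; gaps 28, 28, 35, 28 days.
Each is the last Wednesday of its month (at least one falls on the 29th or later, ruling out '4th Wednesday').
December 2008 ends with Wednesday 2008-12-31.
January 2009 ends with Wednesday 2009-01-28.
February 2009 ends with Wednesday 2009-02-25.

2009-02-25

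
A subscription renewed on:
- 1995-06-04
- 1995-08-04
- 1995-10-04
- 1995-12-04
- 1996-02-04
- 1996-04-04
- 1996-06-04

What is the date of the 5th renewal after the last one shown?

1997-04-04

Gaps: 61, 61, 61, 62, 60, 61 days — not constant. Every event is on the 4th of the month.
Pattern: the 4th of every 2 months.
August 1996: 1996-08-04.
October 1996: 1996-10-04.
Next: December 1996 → 1996-12-04.
February 1997: 1997-02-04.
April 1997: 1997-04-04.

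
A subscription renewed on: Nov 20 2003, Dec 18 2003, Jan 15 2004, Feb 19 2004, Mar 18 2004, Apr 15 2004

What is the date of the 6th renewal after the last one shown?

Gaps: 28, 28, 35, 28, 28 days — a mix of 28 and 35. Every date is a Thursday.
Each is the 3rd Thursday of its month.
May 2004 — 3rd Thursday is May 20 2004.
June 2004 — 3rd Thursday is Jun 17 2004.
July 2004 — 3rd Thursday is Jul 15 2004.
August 2004 — 3rd Thursday is Aug 19 2004.
September 2004 — 3rd Thursday is Sep 16 2004.
3rd Thursday of October 2004: Oct 21 2004.

Oct 21 2004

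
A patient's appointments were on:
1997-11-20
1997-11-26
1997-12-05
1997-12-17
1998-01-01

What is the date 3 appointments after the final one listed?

Gaps: 6, 9, 12, 15 days — each gap is 3 larger than the previous one.
Next gap: 18 days. 1998-01-01 + 18 days = 1998-01-19.
Next gap: 21 days. 1998-01-19 + 21 days = 1998-02-09.
Next gap: 24 days. 1998-02-09 + 24 days = 1998-03-05.

1998-03-05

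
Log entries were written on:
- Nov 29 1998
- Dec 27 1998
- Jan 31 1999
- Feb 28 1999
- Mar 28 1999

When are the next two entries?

Every date is a Sunday; gaps 28, 35, 28, 28 days.
Each is the last Sunday of its month (at least one falls on the 29th or later, ruling out '4th Sunday').
Last Sunday of April 1999: Apr 25 1999.
Last Sunday of May 1999: May 30 1999.

Apr 25 1999, May 30 1999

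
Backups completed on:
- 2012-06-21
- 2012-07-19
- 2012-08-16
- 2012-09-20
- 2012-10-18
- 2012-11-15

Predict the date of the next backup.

All dates are Thursdays, 28, 28, 35, 28, 28 days apart.
Specifically, the 3rd Thursday of each month.
December 2012 — 3rd Thursday is 2012-12-20.

2012-12-20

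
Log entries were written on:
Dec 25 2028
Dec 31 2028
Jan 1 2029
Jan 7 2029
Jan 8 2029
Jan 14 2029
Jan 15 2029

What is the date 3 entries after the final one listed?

Jan 28 2029

Every event lands on a Monday or Sunday (gaps cycle 6, 1, 6, 1, 6, 1).
So the schedule is: every Monday and Sunday.
Next Sunday: Jan 21 2029.
The following Monday is Jan 22 2029.
Next Sunday: Jan 28 2029.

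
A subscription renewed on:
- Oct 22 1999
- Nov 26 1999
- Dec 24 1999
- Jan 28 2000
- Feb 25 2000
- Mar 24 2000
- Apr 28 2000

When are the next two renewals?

These are Fridays at 28- or 35-day spacing (35, 28, 35, 28, 28, 35).
The pattern: 4th Friday of the month.
May 2000 — 4th Friday is May 26 2000.
June 2000 — 4th Friday is Jun 23 2000.

May 26 2000, Jun 23 2000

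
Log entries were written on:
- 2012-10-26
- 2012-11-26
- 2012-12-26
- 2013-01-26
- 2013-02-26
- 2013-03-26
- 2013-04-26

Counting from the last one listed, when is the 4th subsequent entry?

The day-of-month is always 26 (31, 30, 31, 31, 28, 31 days between events).
So this recurs on the 26th of each month.
Next: May 2013 → 2013-05-26.
June 2013: 2013-06-26.
July 2013: 2013-07-26.
August 2013: 2013-08-26.

2013-08-26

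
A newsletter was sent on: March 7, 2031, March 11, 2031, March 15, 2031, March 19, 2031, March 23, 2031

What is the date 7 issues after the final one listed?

April 20, 2031

Every event comes 4 days after the last (4, 4, 4, 4).
March 23, 2031 + 4 days = March 27, 2031.
March 27, 2031 + 4 days = March 31, 2031.
March 31, 2031 + 4 days = April 4, 2031.
April 4, 2031 + 4 days = April 8, 2031.
April 8, 2031 + 4 days = April 12, 2031.
April 12, 2031 + 4 days = April 16, 2031.
April 16, 2031 + 4 days = April 20, 2031.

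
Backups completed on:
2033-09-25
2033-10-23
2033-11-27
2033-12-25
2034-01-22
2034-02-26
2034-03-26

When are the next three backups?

Gaps: 28, 35, 28, 28, 35, 28 days — a mix of 28 and 35. Every date is a Sunday.
Each is the 4th Sunday of its month.
April 2034 — 4th Sunday is 2034-04-23.
May 2034 — 4th Sunday is 2034-05-28.
4th Sunday of June 2034: 2034-06-25.

2034-04-23, 2034-05-28, 2034-06-25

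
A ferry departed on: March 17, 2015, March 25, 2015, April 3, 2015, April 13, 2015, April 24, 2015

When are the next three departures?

Gaps: 8, 9, 10, 11 days — each gap is 1 larger than the previous one.
Next gap: 12 days. April 24, 2015 + 12 days = May 6, 2015.
Next gap: 13 days. May 6, 2015 + 13 days = May 19, 2015.
Next gap: 14 days. May 19, 2015 + 14 days = June 2, 2015.

May 6, 2015; May 19, 2015; June 2, 2015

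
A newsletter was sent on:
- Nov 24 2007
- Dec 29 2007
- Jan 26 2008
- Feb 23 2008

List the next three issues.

Mar 29 2008, Apr 26 2008, May 31 2008

All Saturdays; the gaps (35, 28, 28) vary with month length.
This is the last Saturday of each month.
March 2008 ends with Saturday Mar 29 2008.
Last Saturday of April 2008: Apr 26 2008.
May 2008 ends with Saturday May 31 2008.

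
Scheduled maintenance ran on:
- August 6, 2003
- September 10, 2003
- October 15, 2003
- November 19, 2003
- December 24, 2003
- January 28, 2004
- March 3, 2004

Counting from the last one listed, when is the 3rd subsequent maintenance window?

June 16, 2004

The spacing is 35, 35, 35, 35, 35, 35 days — always 35 days.
March 3, 2004 + 35 days = April 7, 2004.
April 7, 2004 + 35 days = May 12, 2004.
May 12, 2004 + 35 days = June 16, 2004.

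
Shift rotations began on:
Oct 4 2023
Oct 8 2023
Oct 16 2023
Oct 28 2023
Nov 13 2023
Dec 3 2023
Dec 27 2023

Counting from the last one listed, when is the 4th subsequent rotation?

The spacing grows by 4 each time: 4, 8, 12, 16, 20, 24 days.
Next gap: 28 days. Dec 27 2023 + 28 days = Jan 24 2024.
Next gap: 32 days. Jan 24 2024 + 32 days = Feb 25 2024.
Next gap: 36 days. Feb 25 2024 + 36 days = Apr 1 2024.
Next gap: 40 days. Apr 1 2024 + 40 days = May 11 2024.

May 11 2024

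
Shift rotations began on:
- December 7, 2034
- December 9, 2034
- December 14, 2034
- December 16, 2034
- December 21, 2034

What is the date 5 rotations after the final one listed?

January 6, 2035

Gaps: 2, 5, 2, 5 days — not constant, but cyclic with period 2.
The events fall on every Thursday and Saturday.
Next Saturday: December 23, 2034.
The following Thursday is December 28, 2034.
Next Saturday: December 30, 2034.
The following Thursday is January 4, 2035.
Next Saturday: January 6, 2035.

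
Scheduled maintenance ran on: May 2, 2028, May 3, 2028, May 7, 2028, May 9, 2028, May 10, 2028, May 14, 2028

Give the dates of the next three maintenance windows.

Gaps: 1, 4, 2, 1, 4 days — not constant, but cyclic with period 3.
The events fall on every Tuesday, Wednesday and Sunday.
Next Tuesday: May 16, 2028.
Next Wednesday: May 17, 2028.
Next Sunday: May 21, 2028.

May 16, 2028; May 17, 2028; May 21, 2028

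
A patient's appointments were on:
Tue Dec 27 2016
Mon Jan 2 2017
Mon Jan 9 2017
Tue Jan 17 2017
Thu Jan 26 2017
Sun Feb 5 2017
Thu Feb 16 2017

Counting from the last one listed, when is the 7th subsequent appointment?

The spacing grows by 1 each time: 6, 7, 8, 9, 10, 11 days.
Next gap: 12 days. Thu Feb 16 2017 + 12 days = Tue Feb 28 2017.
Next gap: 13 days. Tue Feb 28 2017 + 13 days = Mon Mar 13 2017.
Next gap: 14 days. Mon Mar 13 2017 + 14 days = Mon Mar 27 2017.
Next gap: 15 days. Mon Mar 27 2017 + 15 days = Tue Apr 11 2017.
Next gap: 16 days. Tue Apr 11 2017 + 16 days = Thu Apr 27 2017.
Next gap: 17 days. Thu Apr 27 2017 + 17 days = Sun May 14 2017.
Next gap: 18 days. Sun May 14 2017 + 18 days = Thu Jun 1 2017.

Thu Jun 1 2017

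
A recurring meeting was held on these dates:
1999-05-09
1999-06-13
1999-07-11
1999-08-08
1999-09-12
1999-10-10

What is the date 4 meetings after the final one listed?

All dates are Sundays, 35, 28, 28, 35, 28 days apart.
Specifically, the 2nd Sunday of each month.
November 1999 — 2nd Sunday is 1999-11-14.
December 1999 — 2nd Sunday is 1999-12-12.
2nd Sunday of January 2000: 2000-01-09.
February 2000 — 2nd Sunday is 2000-02-13.

2000-02-13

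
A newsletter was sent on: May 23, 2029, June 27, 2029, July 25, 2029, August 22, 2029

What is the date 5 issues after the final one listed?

Gaps: 35, 28, 28 days — a mix of 28 and 35. Every date is a Wednesday.
Each is the 4th Wednesday of its month.
September 2029 — 4th Wednesday is September 26, 2029.
4th Wednesday of October 2029: October 24, 2029.
November 2029 — 4th Wednesday is November 28, 2029.
December 2029 — 4th Wednesday is December 26, 2029.
4th Wednesday of January 2030: January 23, 2030.

January 23, 2030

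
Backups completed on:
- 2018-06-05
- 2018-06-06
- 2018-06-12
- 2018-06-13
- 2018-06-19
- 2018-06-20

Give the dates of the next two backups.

The gap pattern 1, 6, 1, 6, 1 repeats every 2 events.
These are the Tuesdays and Wednesdays of each week.
The following Tuesday is 2018-06-26.
Next Wednesday: 2018-06-27.

2018-06-26, 2018-06-27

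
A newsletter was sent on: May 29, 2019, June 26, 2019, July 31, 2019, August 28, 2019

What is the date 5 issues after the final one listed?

January 29, 2020

Every date is a Wednesday; gaps 28, 35, 28 days.
Each is the last Wednesday of its month (at least one falls on the 29th or later, ruling out '4th Wednesday').
Last Wednesday of September 2019: September 25, 2019.
Last Wednesday of October 2019: October 30, 2019.
Last Wednesday of November 2019: November 27, 2019.
December 2019 ends with Wednesday December 25, 2019.
Last Wednesday of January 2020: January 29, 2020.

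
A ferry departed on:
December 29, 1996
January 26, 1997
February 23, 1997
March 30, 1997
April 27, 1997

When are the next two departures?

May 25, 1997; June 29, 1997

These are Sundays with 28, 28, 35, 28-day gaps.
Each is the final Sunday of its month — December 29, 1996 is past the 28th, so '4th Sunday' doesn't fit.
May 1997 ends with Sunday May 25, 1997.
Last Sunday of June 1997: June 29, 1997.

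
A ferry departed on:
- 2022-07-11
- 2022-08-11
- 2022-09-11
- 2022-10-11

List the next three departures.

Each date is the 11th; the gaps (31, 31, 30) track the month lengths.
The rule is the 11th of each month.
November 2022: 2022-11-11.
Next: December 2022 → 2022-12-11.
January 2023: 2023-01-11.

2022-11-11, 2022-12-11, 2023-01-11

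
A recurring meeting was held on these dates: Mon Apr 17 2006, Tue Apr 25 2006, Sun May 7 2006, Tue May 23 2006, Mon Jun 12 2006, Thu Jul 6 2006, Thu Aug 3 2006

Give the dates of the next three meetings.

Gaps: 8, 12, 16, 20, 24, 28 days — each gap is 4 larger than the previous one.
Next gap: 32 days. Thu Aug 3 2006 + 32 days = Mon Sep 4 2006.
Next gap: 36 days. Mon Sep 4 2006 + 36 days = Tue Oct 10 2006.
Next gap: 40 days. Tue Oct 10 2006 + 40 days = Sun Nov 19 2006.

Mon Sep 4 2006, Tue Oct 10 2006, Sun Nov 19 2006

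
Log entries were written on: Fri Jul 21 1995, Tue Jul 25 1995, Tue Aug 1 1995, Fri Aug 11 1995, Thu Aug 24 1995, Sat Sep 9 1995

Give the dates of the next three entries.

Thu Sep 28 1995, Fri Oct 20 1995, Tue Nov 14 1995

Intervals are 4, 7, 10, 13, 16 days — an arithmetic progression with common difference 3.
Next gap: 19 days. Sat Sep 9 1995 + 19 days = Thu Sep 28 1995.
Next gap: 22 days. Thu Sep 28 1995 + 22 days = Fri Oct 20 1995.
Next gap: 25 days. Fri Oct 20 1995 + 25 days = Tue Nov 14 1995.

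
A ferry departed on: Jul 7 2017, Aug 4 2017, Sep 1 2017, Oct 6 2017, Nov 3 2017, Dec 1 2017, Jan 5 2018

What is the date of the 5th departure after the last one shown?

Jun 1 2018

These are Fridays at 28- or 35-day spacing (28, 28, 35, 28, 28, 35).
The pattern: 1st Friday of the month.
February 2018 — 1st Friday is Feb 2 2018.
March 2018 — 1st Friday is Mar 2 2018.
April 2018 — 1st Friday is Apr 6 2018.
May 2018 — 1st Friday is May 4 2018.
1st Friday of June 2018: Jun 1 2018.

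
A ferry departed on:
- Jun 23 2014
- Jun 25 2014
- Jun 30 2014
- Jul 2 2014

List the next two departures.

Every event lands on a Monday or Wednesday (gaps cycle 2, 5, 2).
So the schedule is: every Monday and Wednesday.
The following Monday is Jul 7 2014.
Next Wednesday: Jul 9 2014.

Jul 7 2014, Jul 9 2014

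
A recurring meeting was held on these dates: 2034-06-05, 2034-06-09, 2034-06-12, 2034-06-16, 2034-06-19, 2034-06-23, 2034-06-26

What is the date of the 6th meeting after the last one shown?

2034-07-17

Gaps: 4, 3, 4, 3, 4, 3 days — not constant, but cyclic with period 2.
The events fall on every Monday and Friday.
Next Friday: 2034-06-30.
Next Monday: 2034-07-03.
The following Friday is 2034-07-07.
The following Monday is 2034-07-10.
Next Friday: 2034-07-14.
The following Monday is 2034-07-17.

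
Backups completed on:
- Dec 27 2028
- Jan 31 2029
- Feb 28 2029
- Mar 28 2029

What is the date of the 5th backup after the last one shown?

Aug 29 2029

All Wednesdays; the gaps (35, 28, 28) vary with month length.
This is the last Wednesday of each month.
April 2029 ends with Wednesday Apr 25 2029.
Last Wednesday of May 2029: May 30 2029.
Last Wednesday of June 2029: Jun 27 2029.
Last Wednesday of July 2029: Jul 25 2029.
August 2029 ends with Wednesday Aug 29 2029.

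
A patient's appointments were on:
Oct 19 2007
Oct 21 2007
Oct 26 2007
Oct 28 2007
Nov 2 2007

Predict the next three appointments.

Nov 4 2007, Nov 9 2007, Nov 11 2007

Gaps: 2, 5, 2, 5 days — not constant, but cyclic with period 2.
The events fall on every Friday and Sunday.
Next Sunday: Nov 4 2007.
The following Friday is Nov 9 2007.
Next Sunday: Nov 11 2007.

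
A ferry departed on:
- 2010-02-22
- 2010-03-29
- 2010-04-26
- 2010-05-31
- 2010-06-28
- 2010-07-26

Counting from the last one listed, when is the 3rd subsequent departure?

2010-10-25

These are Mondays with 35, 28, 35, 28, 28-day gaps.
Each is the final Monday of its month — 2010-03-29 is past the 28th, so '4th Monday' doesn't fit.
August 2010 ends with Monday 2010-08-30.
Last Monday of September 2010: 2010-09-27.
October 2010 ends with Monday 2010-10-25.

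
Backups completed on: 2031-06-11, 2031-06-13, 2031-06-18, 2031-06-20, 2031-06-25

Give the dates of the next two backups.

Gaps: 2, 5, 2, 5 days — not constant, but cyclic with period 2.
The events fall on every Wednesday and Friday.
Next Friday: 2031-06-27.
Next Wednesday: 2031-07-02.

2031-06-27, 2031-07-02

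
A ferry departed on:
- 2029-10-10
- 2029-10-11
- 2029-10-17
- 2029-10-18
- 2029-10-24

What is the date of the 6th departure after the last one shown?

Every event lands on a Wednesday or Thursday (gaps cycle 1, 6, 1, 6).
So the schedule is: every Wednesday and Thursday.
Next Thursday: 2029-10-25.
The following Wednesday is 2029-10-31.
Next Thursday: 2029-11-01.
Next Wednesday: 2029-11-07.
Next Thursday: 2029-11-08.
The following Wednesday is 2029-11-14.

2029-11-14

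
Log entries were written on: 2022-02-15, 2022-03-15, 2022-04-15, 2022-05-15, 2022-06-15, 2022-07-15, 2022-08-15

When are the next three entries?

2022-09-15, 2022-10-15, 2022-11-15

Gaps: 28, 31, 30, 31, 30, 31 days — not constant. Every event is on the 15th of the month.
Pattern: the 15th of each month.
September 2022: 2022-09-15.
October 2022: 2022-10-15.
November 2022: 2022-11-15.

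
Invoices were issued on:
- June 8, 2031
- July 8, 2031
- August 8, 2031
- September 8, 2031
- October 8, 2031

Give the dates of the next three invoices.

Each date is the 8th; the gaps (30, 31, 31, 30) track the month lengths.
The rule is the 8th of each month.
Next: November 2031 → November 8, 2031.
Next: December 2031 → December 8, 2031.
January 2032: January 8, 2032.

November 8, 2031; December 8, 2031; January 8, 2032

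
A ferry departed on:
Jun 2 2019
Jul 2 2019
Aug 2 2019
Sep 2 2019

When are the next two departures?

The day-of-month is always 2 (30, 31, 31 days between events).
So this recurs on the 2nd of each month.
October 2019: Oct 2 2019.
Next: November 2019 → Nov 2 2019.

Oct 2 2019, Nov 2 2019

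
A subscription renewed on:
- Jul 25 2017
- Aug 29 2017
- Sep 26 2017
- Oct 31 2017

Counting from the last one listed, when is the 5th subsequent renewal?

Mar 27 2018

These are Tuesdays with 35, 28, 35-day gaps.
Each is the final Tuesday of its month — Aug 29 2017 is past the 28th, so '4th Tuesday' doesn't fit.
Last Tuesday of November 2017: Nov 28 2017.
December 2017 ends with Tuesday Dec 26 2017.
Last Tuesday of January 2018: Jan 30 2018.
February 2018 ends with Tuesday Feb 27 2018.
Last Tuesday of March 2018: Mar 27 2018.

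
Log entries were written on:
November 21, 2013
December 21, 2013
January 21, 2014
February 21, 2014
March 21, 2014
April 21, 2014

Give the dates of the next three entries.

May 21, 2014; June 21, 2014; July 21, 2014

The day-of-month is always 21 (30, 31, 31, 28, 31 days between events).
So this recurs on the 21st of each month.
Next: May 2014 → May 21, 2014.
Next: June 2014 → June 21, 2014.
July 2014: July 21, 2014.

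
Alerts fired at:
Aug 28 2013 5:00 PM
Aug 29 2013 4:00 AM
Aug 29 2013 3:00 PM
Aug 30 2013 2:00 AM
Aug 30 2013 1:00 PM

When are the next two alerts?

Spacing: 11, 11, 11, 11 h — constant 11 h.
Aug 30 2013 1:00 PM + 11 h = Aug 31 2013 12:00 AM.
Aug 31 2013 12:00 AM + 11 h = Aug 31 2013 11:00 AM.

Aug 31 2013 12:00 AM, Aug 31 2013 11:00 AM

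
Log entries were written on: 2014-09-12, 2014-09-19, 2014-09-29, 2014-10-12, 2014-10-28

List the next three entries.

2014-11-16, 2014-12-08, 2015-01-02

Intervals are 7, 10, 13, 16 days — an arithmetic progression with common difference 3.
Next gap: 19 days. 2014-10-28 + 19 days = 2014-11-16.
Next gap: 22 days. 2014-11-16 + 22 days = 2014-12-08.
Next gap: 25 days. 2014-12-08 + 25 days = 2015-01-02.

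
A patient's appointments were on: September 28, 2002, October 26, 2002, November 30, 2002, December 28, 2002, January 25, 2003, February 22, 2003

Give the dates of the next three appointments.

All Saturdays; the gaps (28, 35, 28, 28, 28) vary with month length.
This is the last Saturday of each month.
Last Saturday of March 2003: March 29, 2003.
Last Saturday of April 2003: April 26, 2003.
Last Saturday of May 2003: May 31, 2003.

March 29, 2003; April 26, 2003; May 31, 2003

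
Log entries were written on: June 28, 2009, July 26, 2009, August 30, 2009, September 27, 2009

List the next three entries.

October 25, 2009; November 29, 2009; December 27, 2009

All Sundays; the gaps (28, 35, 28) vary with month length.
This is the last Sunday of each month.
October 2009 ends with Sunday October 25, 2009.
November 2009 ends with Sunday November 29, 2009.
December 2009 ends with Sunday December 27, 2009.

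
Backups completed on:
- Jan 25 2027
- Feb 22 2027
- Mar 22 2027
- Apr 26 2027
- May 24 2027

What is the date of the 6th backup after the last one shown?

All dates are Mondays, 28, 28, 35, 28 days apart.
Specifically, the 4th Monday of each month.
4th Monday of June 2027: Jun 28 2027.
July 2027 — 4th Monday is Jul 26 2027.
August 2027 — 4th Monday is Aug 23 2027.
4th Monday of September 2027: Sep 27 2027.
4th Monday of October 2027: Oct 25 2027.
November 2027 — 4th Monday is Nov 22 2027.

Nov 22 2027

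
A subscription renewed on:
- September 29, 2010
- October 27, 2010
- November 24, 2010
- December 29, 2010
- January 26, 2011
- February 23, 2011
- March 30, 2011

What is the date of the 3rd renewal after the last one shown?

June 29, 2011

Every date is a Wednesday; gaps 28, 28, 35, 28, 28, 35 days.
Each is the last Wednesday of its month (at least one falls on the 29th or later, ruling out '4th Wednesday').
April 2011 ends with Wednesday April 27, 2011.
Last Wednesday of May 2011: May 25, 2011.
Last Wednesday of June 2011: June 29, 2011.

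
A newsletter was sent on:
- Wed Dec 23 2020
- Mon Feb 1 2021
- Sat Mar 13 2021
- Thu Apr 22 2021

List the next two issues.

Every event comes 40 days after the last (40, 40, 40).
Thu Apr 22 2021 + 40 days = Tue Jun 1 2021.
Tue Jun 1 2021 + 40 days = Sun Jul 11 2021.

Tue Jun 1 2021, Sun Jul 11 2021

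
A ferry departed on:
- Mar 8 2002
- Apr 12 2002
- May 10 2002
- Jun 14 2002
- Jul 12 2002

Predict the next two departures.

Gaps: 35, 28, 35, 28 days — a mix of 28 and 35. Every date is a Friday.
Each is the 2nd Friday of its month.
2nd Friday of August 2002: Aug 9 2002.
2nd Friday of September 2002: Sep 13 2002.

Aug 9 2002, Sep 13 2002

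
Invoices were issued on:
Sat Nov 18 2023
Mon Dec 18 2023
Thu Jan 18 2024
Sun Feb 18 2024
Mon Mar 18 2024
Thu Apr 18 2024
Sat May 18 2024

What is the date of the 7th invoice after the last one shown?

Gaps: 30, 31, 31, 29, 31, 30 days — not constant. Every event is on the 18th of the month.
Pattern: the 18th of each month.
June 2024: Tue Jun 18 2024.
July 2024: Thu Jul 18 2024.
August 2024: Sun Aug 18 2024.
Next: September 2024 → Wed Sep 18 2024.
October 2024: Fri Oct 18 2024.
November 2024: Mon Nov 18 2024.
Next: December 2024 → Wed Dec 18 2024.

Wed Dec 18 2024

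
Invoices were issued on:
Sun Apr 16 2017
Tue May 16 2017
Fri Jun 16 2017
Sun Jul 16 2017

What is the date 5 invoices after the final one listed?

Gaps: 30, 31, 30 days — not constant. Every event is on the 16th of the month.
Pattern: the 16th of each month.
August 2017: Wed Aug 16 2017.
Next: September 2017 → Sat Sep 16 2017.
Next: October 2017 → Mon Oct 16 2017.
Next: November 2017 → Thu Nov 16 2017.
December 2017: Sat Dec 16 2017.

Sat Dec 16 2017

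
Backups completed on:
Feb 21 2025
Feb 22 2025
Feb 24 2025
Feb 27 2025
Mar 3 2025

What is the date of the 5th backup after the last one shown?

Apr 7 2025

Intervals are 1, 2, 3, 4 days — an arithmetic progression with common difference 1.
Next gap: 5 days. Mar 3 2025 + 5 days = Mar 8 2025.
Next gap: 6 days. Mar 8 2025 + 6 days = Mar 14 2025.
Next gap: 7 days. Mar 14 2025 + 7 days = Mar 21 2025.
Next gap: 8 days. Mar 21 2025 + 8 days = Mar 29 2025.
Next gap: 9 days. Mar 29 2025 + 9 days = Apr 7 2025.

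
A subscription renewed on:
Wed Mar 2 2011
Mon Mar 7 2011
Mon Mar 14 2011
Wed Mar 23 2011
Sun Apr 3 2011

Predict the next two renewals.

Sat Apr 16 2011, Sun May 1 2011

Gaps: 5, 7, 9, 11 days — each gap is 2 larger than the previous one.
Next gap: 13 days. Sun Apr 3 2011 + 13 days = Sat Apr 16 2011.
Next gap: 15 days. Sat Apr 16 2011 + 15 days = Sun May 1 2011.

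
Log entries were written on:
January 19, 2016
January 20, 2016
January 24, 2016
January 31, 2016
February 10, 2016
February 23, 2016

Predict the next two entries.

March 10, 2016; March 29, 2016

Intervals are 1, 4, 7, 10, 13 days — an arithmetic progression with common difference 3.
Next gap: 16 days. February 23, 2016 + 16 days = March 10, 2016.
Next gap: 19 days. March 10, 2016 + 19 days = March 29, 2016.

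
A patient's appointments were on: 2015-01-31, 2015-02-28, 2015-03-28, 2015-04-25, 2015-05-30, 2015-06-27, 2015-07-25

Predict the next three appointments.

Every date is a Saturday; gaps 28, 28, 28, 35, 28, 28 days.
Each is the last Saturday of its month (at least one falls on the 29th or later, ruling out '4th Saturday').
Last Saturday of August 2015: 2015-08-29.
Last Saturday of September 2015: 2015-09-26.
October 2015 ends with Saturday 2015-10-31.

2015-08-29, 2015-09-26, 2015-10-31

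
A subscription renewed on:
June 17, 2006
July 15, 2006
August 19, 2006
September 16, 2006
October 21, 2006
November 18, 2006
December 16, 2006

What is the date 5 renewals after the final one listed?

May 19, 2007

These are Saturdays at 28- or 35-day spacing (28, 35, 28, 35, 28, 28).
The pattern: 3rd Saturday of the month.
3rd Saturday of January 2007: January 20, 2007.
3rd Saturday of February 2007: February 17, 2007.
3rd Saturday of March 2007: March 17, 2007.
3rd Saturday of April 2007: April 21, 2007.
3rd Saturday of May 2007: May 19, 2007.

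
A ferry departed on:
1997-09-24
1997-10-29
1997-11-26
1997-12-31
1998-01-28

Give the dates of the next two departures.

1998-02-25, 1998-03-25

All Wednesdays; the gaps (35, 28, 35, 28) vary with month length.
This is the last Wednesday of each month.
Last Wednesday of February 1998: 1998-02-25.
March 1998 ends with Wednesday 1998-03-25.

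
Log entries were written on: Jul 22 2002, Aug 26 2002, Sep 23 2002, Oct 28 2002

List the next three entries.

Nov 25 2002, Dec 23 2002, Jan 27 2003

All dates are Mondays, 35, 28, 35 days apart.
Specifically, the 4th Monday of each month.
November 2002 — 4th Monday is Nov 25 2002.
December 2002 — 4th Monday is Dec 23 2002.
January 2003 — 4th Monday is Jan 27 2003.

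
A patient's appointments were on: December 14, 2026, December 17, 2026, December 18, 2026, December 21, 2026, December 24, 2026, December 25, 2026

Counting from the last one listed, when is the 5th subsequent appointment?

The gap pattern 3, 1, 3, 3, 1 repeats every 3 events.
These are the Mondays, Thursdays and Fridays of each week.
Next Monday: December 28, 2026.
The following Thursday is December 31, 2026.
The following Friday is January 1, 2027.
The following Monday is January 4, 2027.
The following Thursday is January 7, 2027.

January 7, 2027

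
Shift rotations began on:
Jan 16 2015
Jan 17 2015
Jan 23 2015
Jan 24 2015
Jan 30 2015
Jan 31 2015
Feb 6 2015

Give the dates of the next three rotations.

The gap pattern 1, 6, 1, 6, 1, 6 repeats every 2 events.
These are the Fridays and Saturdays of each week.
The following Saturday is Feb 7 2015.
The following Friday is Feb 13 2015.
The following Saturday is Feb 14 2015.

Feb 7 2015, Feb 13 2015, Feb 14 2015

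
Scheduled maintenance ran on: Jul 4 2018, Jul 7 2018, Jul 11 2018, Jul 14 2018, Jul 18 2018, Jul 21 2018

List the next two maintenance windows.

Jul 25 2018, Jul 28 2018

Gaps: 3, 4, 3, 4, 3 days — not constant, but cyclic with period 2.
The events fall on every Wednesday and Saturday.
The following Wednesday is Jul 25 2018.
Next Saturday: Jul 28 2018.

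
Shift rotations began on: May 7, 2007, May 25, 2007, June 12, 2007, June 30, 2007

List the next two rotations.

July 18, 2007; August 5, 2007

The spacing is 18, 18, 18 days — always 18 days.
June 30, 2007 + 18 days = July 18, 2007.
July 18, 2007 + 18 days = August 5, 2007.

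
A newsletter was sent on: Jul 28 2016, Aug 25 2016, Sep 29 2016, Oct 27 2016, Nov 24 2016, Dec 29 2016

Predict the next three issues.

Jan 26 2017, Feb 23 2017, Mar 30 2017

These are Thursdays with 28, 35, 28, 28, 35-day gaps.
Each is the final Thursday of its month — Sep 29 2016 is past the 28th, so '4th Thursday' doesn't fit.
Last Thursday of January 2017: Jan 26 2017.
February 2017 ends with Thursday Feb 23 2017.
Last Thursday of March 2017: Mar 30 2017.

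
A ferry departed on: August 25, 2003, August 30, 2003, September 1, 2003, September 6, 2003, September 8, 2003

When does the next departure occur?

September 13, 2003

Gaps: 5, 2, 5, 2 days — not constant, but cyclic with period 2.
The events fall on every Monday and Saturday.
Next Saturday: September 13, 2003.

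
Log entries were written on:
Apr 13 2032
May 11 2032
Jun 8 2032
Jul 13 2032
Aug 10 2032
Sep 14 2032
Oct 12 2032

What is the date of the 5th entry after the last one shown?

These are Tuesdays at 28- or 35-day spacing (28, 28, 35, 28, 35, 28).
The pattern: 2nd Tuesday of the month.
2nd Tuesday of November 2032: Nov 9 2032.
December 2032 — 2nd Tuesday is Dec 14 2032.
January 2033 — 2nd Tuesday is Jan 11 2033.
2nd Tuesday of February 2033: Feb 8 2033.
March 2033 — 2nd Tuesday is Mar 8 2033.

Mar 8 2033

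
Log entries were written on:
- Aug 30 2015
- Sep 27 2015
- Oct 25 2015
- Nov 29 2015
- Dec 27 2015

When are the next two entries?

Every date is a Sunday; gaps 28, 28, 35, 28 days.
Each is the last Sunday of its month (at least one falls on the 29th or later, ruling out '4th Sunday').
Last Sunday of January 2016: Jan 31 2016.
February 2016 ends with Sunday Feb 28 2016.

Jan 31 2016, Feb 28 2016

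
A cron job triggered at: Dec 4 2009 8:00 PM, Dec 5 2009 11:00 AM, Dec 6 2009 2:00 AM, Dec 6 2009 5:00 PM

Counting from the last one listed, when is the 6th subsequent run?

Dec 10 2009 11:00 AM

Gaps: 15, 15, 15 hours — each event is 15 hours after the previous one.
Dec 6 2009 5:00 PM + 15 h = Dec 7 2009 8:00 AM.
Dec 7 2009 8:00 AM + 15 h = Dec 7 2009 11:00 PM.
Dec 7 2009 11:00 PM + 15 h = Dec 8 2009 2:00 PM.
Dec 8 2009 2:00 PM + 15 h = Dec 9 2009 5:00 AM.
Dec 9 2009 5:00 AM + 15 h = Dec 9 2009 8:00 PM.
Dec 9 2009 8:00 PM + 15 h = Dec 10 2009 11:00 AM.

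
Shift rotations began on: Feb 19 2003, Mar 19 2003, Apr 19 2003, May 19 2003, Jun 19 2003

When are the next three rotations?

The day-of-month is always 19 (28, 31, 30, 31 days between events).
So this recurs on the 19th of each month.
Next: July 2003 → Jul 19 2003.
August 2003: Aug 19 2003.
September 2003: Sep 19 2003.

Jul 19 2003, Aug 19 2003, Sep 19 2003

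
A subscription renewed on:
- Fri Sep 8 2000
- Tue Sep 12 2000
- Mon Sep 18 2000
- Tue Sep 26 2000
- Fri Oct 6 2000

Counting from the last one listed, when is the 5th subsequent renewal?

Mon Dec 25 2000

Intervals are 4, 6, 8, 10 days — an arithmetic progression with common difference 2.
Next gap: 12 days. Fri Oct 6 2000 + 12 days = Wed Oct 18 2000.
Next gap: 14 days. Wed Oct 18 2000 + 14 days = Wed Nov 1 2000.
Next gap: 16 days. Wed Nov 1 2000 + 16 days = Fri Nov 17 2000.
Next gap: 18 days. Fri Nov 17 2000 + 18 days = Tue Dec 5 2000.
Next gap: 20 days. Tue Dec 5 2000 + 20 days = Mon Dec 25 2000.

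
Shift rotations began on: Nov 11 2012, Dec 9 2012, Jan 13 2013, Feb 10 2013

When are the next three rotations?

All dates are Sundays, 28, 35, 28 days apart.
Specifically, the 2nd Sunday of each month.
March 2013 — 2nd Sunday is Mar 10 2013.
2nd Sunday of April 2013: Apr 14 2013.
2nd Sunday of May 2013: May 12 2013.

Mar 10 2013, Apr 14 2013, May 12 2013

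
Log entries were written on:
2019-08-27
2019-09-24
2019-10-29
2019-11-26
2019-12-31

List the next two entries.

Every date is a Tuesday; gaps 28, 35, 28, 35 days.
Each is the last Tuesday of its month (at least one falls on the 29th or later, ruling out '4th Tuesday').
Last Tuesday of January 2020: 2020-01-28.
February 2020 ends with Tuesday 2020-02-25.

2020-01-28, 2020-02-25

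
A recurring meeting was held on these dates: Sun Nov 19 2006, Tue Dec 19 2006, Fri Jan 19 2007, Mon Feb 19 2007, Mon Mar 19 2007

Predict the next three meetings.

Gaps: 30, 31, 31, 28 days — not constant. Every event is on the 19th of the month.
Pattern: the 19th of each month.
April 2007: Thu Apr 19 2007.
Next: May 2007 → Sat May 19 2007.
Next: June 2007 → Tue Jun 19 2007.

Thu Apr 19 2007, Sat May 19 2007, Tue Jun 19 2007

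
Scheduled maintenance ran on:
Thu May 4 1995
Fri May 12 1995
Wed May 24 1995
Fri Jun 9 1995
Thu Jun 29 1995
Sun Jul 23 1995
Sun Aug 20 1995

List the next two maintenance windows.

The spacing grows by 4 each time: 8, 12, 16, 20, 24, 28 days.
Next gap: 32 days. Sun Aug 20 1995 + 32 days = Thu Sep 21 1995.
Next gap: 36 days. Thu Sep 21 1995 + 36 days = Fri Oct 27 1995.

Thu Sep 21 1995, Fri Oct 27 1995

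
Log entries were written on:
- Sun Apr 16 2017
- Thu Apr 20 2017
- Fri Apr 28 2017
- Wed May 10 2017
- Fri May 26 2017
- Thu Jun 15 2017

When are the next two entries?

Intervals are 4, 8, 12, 16, 20 days — an arithmetic progression with common difference 4.
Next gap: 24 days. Thu Jun 15 2017 + 24 days = Sun Jul 9 2017.
Next gap: 28 days. Sun Jul 9 2017 + 28 days = Sun Aug 6 2017.

Sun Jul 9 2017, Sun Aug 6 2017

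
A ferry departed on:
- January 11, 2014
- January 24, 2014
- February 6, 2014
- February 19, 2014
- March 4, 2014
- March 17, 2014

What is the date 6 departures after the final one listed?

June 3, 2014

The spacing is 13, 13, 13, 13, 13 days — always 13 days.
March 17, 2014 + 13 days = March 30, 2014.
March 30, 2014 + 13 days = April 12, 2014.
April 12, 2014 + 13 days = April 25, 2014.
April 25, 2014 + 13 days = May 8, 2014.
May 8, 2014 + 13 days = May 21, 2014.
May 21, 2014 + 13 days = June 3, 2014.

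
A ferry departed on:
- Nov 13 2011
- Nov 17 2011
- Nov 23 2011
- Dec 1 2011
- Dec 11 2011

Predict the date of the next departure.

Dec 23 2011

Intervals are 4, 6, 8, 10 days — an arithmetic progression with common difference 2.
Next gap: 12 days. Dec 11 2011 + 12 days = Dec 23 2011.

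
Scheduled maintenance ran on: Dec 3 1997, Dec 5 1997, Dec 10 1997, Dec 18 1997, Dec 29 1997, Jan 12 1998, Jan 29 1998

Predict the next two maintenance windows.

The spacing grows by 3 each time: 2, 5, 8, 11, 14, 17 days.
Next gap: 20 days. Jan 29 1998 + 20 days = Feb 18 1998.
Next gap: 23 days. Feb 18 1998 + 23 days = Mar 13 1998.

Feb 18 1998, Mar 13 1998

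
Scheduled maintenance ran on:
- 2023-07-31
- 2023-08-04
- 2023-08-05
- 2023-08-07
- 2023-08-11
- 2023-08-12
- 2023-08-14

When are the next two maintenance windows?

2023-08-18, 2023-08-19

Every event lands on a Monday or Friday or Saturday (gaps cycle 4, 1, 2, 4, 1, 2).
So the schedule is: every Monday, Friday and Saturday.
The following Friday is 2023-08-18.
Next Saturday: 2023-08-19.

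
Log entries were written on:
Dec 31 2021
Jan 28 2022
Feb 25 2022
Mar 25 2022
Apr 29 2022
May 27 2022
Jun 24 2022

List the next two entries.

All Fridays; the gaps (28, 28, 28, 35, 28, 28) vary with month length.
This is the last Friday of each month.
July 2022 ends with Friday Jul 29 2022.
August 2022 ends with Friday Aug 26 2022.

Jul 29 2022, Aug 26 2022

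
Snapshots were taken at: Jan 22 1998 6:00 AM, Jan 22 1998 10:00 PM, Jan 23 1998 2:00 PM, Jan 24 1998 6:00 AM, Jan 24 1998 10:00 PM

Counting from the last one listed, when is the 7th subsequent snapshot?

The interval is a steady 16 hours (16, 16, 16, 16).
Jan 24 1998 10:00 PM + 16 h = Jan 25 1998 2:00 PM.
Jan 25 1998 2:00 PM + 16 h = Jan 26 1998 6:00 AM.
Jan 26 1998 6:00 AM + 16 h = Jan 26 1998 10:00 PM.
Jan 26 1998 10:00 PM + 16 h = Jan 27 1998 2:00 PM.
Jan 27 1998 2:00 PM + 16 h = Jan 28 1998 6:00 AM.
Jan 28 1998 6:00 AM + 16 h = Jan 28 1998 10:00 PM.
Jan 28 1998 10:00 PM + 16 h = Jan 29 1998 2:00 PM.

Jan 29 1998 2:00 PM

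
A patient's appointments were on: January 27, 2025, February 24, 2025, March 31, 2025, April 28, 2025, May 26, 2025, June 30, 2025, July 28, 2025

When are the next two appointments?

These are Mondays with 28, 35, 28, 28, 35, 28-day gaps.
Each is the final Monday of its month — March 31, 2025 is past the 28th, so '4th Monday' doesn't fit.
Last Monday of August 2025: August 25, 2025.
Last Monday of September 2025: September 29, 2025.

August 25, 2025; September 29, 2025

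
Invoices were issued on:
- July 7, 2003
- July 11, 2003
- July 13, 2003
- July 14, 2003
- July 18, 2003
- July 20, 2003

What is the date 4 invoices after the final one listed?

Every event lands on a Monday or Friday or Sunday (gaps cycle 4, 2, 1, 4, 2).
So the schedule is: every Monday, Friday and Sunday.
The following Monday is July 21, 2003.
Next Friday: July 25, 2003.
The following Sunday is July 27, 2003.
The following Monday is July 28, 2003.

July 28, 2003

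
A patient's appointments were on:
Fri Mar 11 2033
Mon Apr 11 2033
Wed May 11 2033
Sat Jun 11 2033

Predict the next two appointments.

Mon Jul 11 2033, Thu Aug 11 2033

Each date is the 11th; the gaps (31, 30, 31) track the month lengths.
The rule is the 11th of each month.
July 2033: Mon Jul 11 2033.
Next: August 2033 → Thu Aug 11 2033.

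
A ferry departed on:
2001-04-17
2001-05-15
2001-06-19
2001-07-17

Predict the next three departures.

2001-08-21, 2001-09-18, 2001-10-16

All dates are Tuesdays, 28, 35, 28 days apart.
Specifically, the 3rd Tuesday of each month.
August 2001 — 3rd Tuesday is 2001-08-21.
September 2001 — 3rd Tuesday is 2001-09-18.
3rd Tuesday of October 2001: 2001-10-16.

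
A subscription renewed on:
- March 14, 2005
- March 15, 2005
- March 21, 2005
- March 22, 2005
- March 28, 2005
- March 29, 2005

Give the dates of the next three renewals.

The gap pattern 1, 6, 1, 6, 1 repeats every 2 events.
These are the Mondays and Tuesdays of each week.
The following Monday is April 4, 2005.
Next Tuesday: April 5, 2005.
Next Monday: April 11, 2005.

April 4, 2005; April 5, 2005; April 11, 2005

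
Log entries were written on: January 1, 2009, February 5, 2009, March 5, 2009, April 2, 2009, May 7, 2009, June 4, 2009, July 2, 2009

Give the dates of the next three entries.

August 6, 2009; September 3, 2009; October 1, 2009

All dates are Thursdays, 35, 28, 28, 35, 28, 28 days apart.
Specifically, the 1st Thursday of each month.
August 2009 — 1st Thursday is August 6, 2009.
September 2009 — 1st Thursday is September 3, 2009.
1st Thursday of October 2009: October 1, 2009.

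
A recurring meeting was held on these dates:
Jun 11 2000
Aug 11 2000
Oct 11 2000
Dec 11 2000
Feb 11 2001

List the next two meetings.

Apr 11 2001, Jun 11 2001

Gaps: 61, 61, 61, 62 days — not constant. Every event is on the 11th of the month.
Pattern: the 11th of every 2 months.
April 2001: Apr 11 2001.
Next: June 2001 → Jun 11 2001.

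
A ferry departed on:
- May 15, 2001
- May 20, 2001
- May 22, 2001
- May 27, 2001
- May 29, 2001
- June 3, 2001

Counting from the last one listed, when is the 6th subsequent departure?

Gaps: 5, 2, 5, 2, 5 days — not constant, but cyclic with period 2.
The events fall on every Tuesday and Sunday.
Next Tuesday: June 5, 2001.
The following Sunday is June 10, 2001.
Next Tuesday: June 12, 2001.
Next Sunday: June 17, 2001.
The following Tuesday is June 19, 2001.
The following Sunday is June 24, 2001.

June 24, 2001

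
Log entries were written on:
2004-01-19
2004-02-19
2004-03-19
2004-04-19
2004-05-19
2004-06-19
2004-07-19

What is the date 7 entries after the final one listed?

The day-of-month is always 19 (31, 29, 31, 30, 31, 30 days between events).
So this recurs on the 19th of each month.
Next: August 2004 → 2004-08-19.
September 2004: 2004-09-19.
Next: October 2004 → 2004-10-19.
November 2004: 2004-11-19.
December 2004: 2004-12-19.
Next: January 2005 → 2005-01-19.
Next: February 2005 → 2005-02-19.

2005-02-19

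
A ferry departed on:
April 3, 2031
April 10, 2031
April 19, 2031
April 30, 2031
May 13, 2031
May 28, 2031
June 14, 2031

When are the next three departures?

The spacing grows by 2 each time: 7, 9, 11, 13, 15, 17 days.
Next gap: 19 days. June 14, 2031 + 19 days = July 3, 2031.
Next gap: 21 days. July 3, 2031 + 21 days = July 24, 2031.
Next gap: 23 days. July 24, 2031 + 23 days = August 16, 2031.

July 3, 2031; July 24, 2031; August 16, 2031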